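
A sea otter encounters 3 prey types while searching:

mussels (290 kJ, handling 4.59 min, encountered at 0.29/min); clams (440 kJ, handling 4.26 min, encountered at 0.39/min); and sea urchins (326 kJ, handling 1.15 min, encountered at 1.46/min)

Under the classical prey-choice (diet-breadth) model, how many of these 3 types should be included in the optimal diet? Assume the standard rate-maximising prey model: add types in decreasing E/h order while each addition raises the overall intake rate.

1

E/h in descending order: sea urchins 283, clams 103, mussels 63.2 kJ/min. The optimal diet is the largest prefix of this list for which every included type satisfies E_i/h_i > R on the types above it.
Rate on top 1: 177.7. clams: 103 < 177.7 → exclude; stop.
Optimal diet: sea urchins — 1 of 3 types.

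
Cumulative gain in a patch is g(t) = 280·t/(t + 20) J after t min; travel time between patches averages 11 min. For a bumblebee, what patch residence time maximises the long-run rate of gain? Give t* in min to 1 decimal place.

14.8 min

By the marginal value theorem, leave when the instantaneous gain rate g'(t) equals the habitat-wide average g(t)/(T + t).
g'(t) = 280·20/(t + 20)². Setting 280·20/(t+20)² = 280t/[(t+20)(11+t)] gives 20(11+t) = t(t+20), so t² = 20×11 = 220.
t* = √220 = 14.83 min.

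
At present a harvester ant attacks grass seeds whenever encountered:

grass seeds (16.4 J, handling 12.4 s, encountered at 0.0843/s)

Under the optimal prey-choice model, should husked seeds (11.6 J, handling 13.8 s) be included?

Yes

Current rate: (0.0843×16.4)/(1 + 0.0843×12.4) = 0.6759 J/s.
husked seeds: E/h = 11.6/13.8 = 0.8406 J/s.
Since 0.8406 > R, including husked seeds increases the long-run rate.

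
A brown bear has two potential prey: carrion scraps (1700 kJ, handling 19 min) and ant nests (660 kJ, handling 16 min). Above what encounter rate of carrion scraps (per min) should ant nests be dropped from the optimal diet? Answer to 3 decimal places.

Drop ant nests once their profitability E₂/h₂ falls below the rate achievable on carrion scraps alone: E₂/h₂ = λE₁/(1 + λh₁).
Solve for λ: λE₁h₂ = E₂(1 + λh₁) → λ(E₁h₂ − E₂h₁) = E₂ → λ = E₂/(E₁h₂ − E₂h₁).
λ = 660/(1700×16 − 660×19) = 660/1.466e+04 = 0.04502 per min.

0.045 per min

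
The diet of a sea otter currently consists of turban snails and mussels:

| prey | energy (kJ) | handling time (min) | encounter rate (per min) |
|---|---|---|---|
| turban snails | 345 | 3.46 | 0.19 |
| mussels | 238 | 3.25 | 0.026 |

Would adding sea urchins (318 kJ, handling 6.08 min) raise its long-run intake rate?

Yes

On turban snails and mussels alone, R = ΣλE/(1+Σλh) = 71.74/1.742 = 41.18 kJ/min.
sea urchins: E/h = 318/6.08 = 52.3 kJ/min.
Since 52.3 > R, including sea urchins increases the long-run rate.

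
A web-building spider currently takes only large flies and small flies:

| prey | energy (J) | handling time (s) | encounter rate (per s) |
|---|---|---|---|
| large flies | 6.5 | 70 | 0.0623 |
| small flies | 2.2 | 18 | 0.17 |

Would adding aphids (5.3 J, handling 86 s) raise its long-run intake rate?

No

Intake rate on the current diet: R = (0.0623×6.5 + 0.17×2.2) / (1 + 0.0623×70 + 0.17×18) = 0.779/8.421 = 0.0925 J/s.
aphids: E/h = 5.3/86 = 0.06163 J/s.
0.06163 < 0.0925, so adding aphids would lower the average — exclude it.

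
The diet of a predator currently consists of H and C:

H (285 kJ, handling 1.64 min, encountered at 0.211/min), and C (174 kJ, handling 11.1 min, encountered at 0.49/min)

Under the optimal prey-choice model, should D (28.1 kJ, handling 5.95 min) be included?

No

Current rate: (0.211×285 + 0.49×174)/(1 + 0.211×1.64 + 0.49×11.1) = 21.43 kJ/min.
Profitability of D: 28.1/5.95 = 4.723 kJ/min.
Since 4.723 < R, time spent handling D is better spent searching.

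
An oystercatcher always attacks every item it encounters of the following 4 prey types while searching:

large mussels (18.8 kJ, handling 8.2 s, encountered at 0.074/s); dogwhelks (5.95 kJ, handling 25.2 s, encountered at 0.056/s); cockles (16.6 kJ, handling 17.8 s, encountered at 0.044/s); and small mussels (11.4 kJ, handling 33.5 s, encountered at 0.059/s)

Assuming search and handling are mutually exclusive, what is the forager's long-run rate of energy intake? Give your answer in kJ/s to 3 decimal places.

0.541 kJ/s

R = Σλ_iE_i / (1 + Σλ_ih_i)
Numerator: 0.074×18.8 + 0.056×5.95 + 0.044×16.6 + 0.059×11.4 = 3.127
Denominator: 1 + 0.074×8.2 + 0.056×25.2 + 0.044×17.8 + 0.059×33.5 = 5.778
R = 3.127/5.778 = 0.5413 kJ/s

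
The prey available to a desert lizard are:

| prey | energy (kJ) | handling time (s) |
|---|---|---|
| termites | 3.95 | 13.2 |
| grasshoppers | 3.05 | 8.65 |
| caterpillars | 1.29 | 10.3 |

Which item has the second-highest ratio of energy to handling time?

In descending order of E/h:
grasshoppers: 3.05/8.65 = 0.353 kJ/s
termites: 3.95/13.2 = 0.299 kJ/s
caterpillars: 1.29/10.3 = 0.125 kJ/s

termites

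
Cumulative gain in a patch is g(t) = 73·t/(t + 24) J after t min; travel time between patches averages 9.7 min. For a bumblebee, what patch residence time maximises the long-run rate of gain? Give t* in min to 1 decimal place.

15.3 min

By the marginal value theorem, leave when the instantaneous gain rate g'(t) equals the habitat-wide average g(t)/(T + t).
g'(t) = 73·24/(t + 24)². Setting 73·24/(t+24)² = 73t/[(t+24)(9.7+t)] gives 24(9.7+t) = t(t+24), so t² = 24×9.7 = 232.8.
t* = √232.8 = 15.26 min.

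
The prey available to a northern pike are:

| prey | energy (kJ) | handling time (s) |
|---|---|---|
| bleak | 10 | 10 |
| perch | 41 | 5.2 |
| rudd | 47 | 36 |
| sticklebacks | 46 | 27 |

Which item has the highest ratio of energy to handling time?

perch

In descending order of E/h:
perch: 41/5.2 = 7.88 kJ/s
sticklebacks: 46/27 = 1.7 kJ/s
rudd: 47/36 = 1.31 kJ/s
bleak: 10/10 = 1 kJ/s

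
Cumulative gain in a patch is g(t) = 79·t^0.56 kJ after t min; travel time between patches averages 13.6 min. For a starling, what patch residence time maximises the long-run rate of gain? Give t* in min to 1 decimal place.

17.3 min

By the marginal value theorem, leave when the instantaneous gain rate g'(t) equals the habitat-wide average g(t)/(T + t).
g'(t) = 0.56·79·t^-0.44. Setting 0.56·79·t^-0.44 = 79·t^0.56/(13.6+t) gives 0.56(13.6+t) = t, so 0.44·t = 0.56×13.6.
t* = 0.56×13.6/0.44 = 17.31 min.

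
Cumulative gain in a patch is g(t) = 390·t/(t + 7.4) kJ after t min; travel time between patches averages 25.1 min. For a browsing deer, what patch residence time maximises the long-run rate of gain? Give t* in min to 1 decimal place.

13.6 min

Optimal t* satisfies g'(t*) = g(t*)/(T + t*).
g'(t) = 390·7.4/(t + 7.4)². Setting 390·7.4/(t+7.4)² = 390t/[(t+7.4)(25.1+t)] gives 7.4(25.1+t) = t(t+7.4), so t² = 7.4×25.1 = 185.7.
t* = √185.7 = 13.63 min.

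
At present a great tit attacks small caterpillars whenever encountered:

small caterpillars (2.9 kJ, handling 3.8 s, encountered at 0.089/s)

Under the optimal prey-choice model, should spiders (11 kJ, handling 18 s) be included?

Intake rate on the current diet: R = (0.089×2.9) / (1 + 0.089×3.8) = 0.2581/1.338 = 0.1929 kJ/s.
Profitability of spiders: 11/18 = 0.6111 kJ/s.
0.6111 > 0.1929, so adding spiders raises the average — include it.

Yes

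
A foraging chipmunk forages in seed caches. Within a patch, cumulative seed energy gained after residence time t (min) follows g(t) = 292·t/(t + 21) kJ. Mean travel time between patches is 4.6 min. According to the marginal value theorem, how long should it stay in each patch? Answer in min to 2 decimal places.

9.83 min

By the marginal value theorem, leave when the instantaneous gain rate g'(t) equals the habitat-wide average g(t)/(T + t).
g'(t) = 292·21/(t + 21)². Setting 292·21/(t+21)² = 292t/[(t+21)(4.6+t)] gives 21(4.6+t) = t(t+21), so t² = 21×4.6 = 96.6.
t* = √96.6 = 9.829 min.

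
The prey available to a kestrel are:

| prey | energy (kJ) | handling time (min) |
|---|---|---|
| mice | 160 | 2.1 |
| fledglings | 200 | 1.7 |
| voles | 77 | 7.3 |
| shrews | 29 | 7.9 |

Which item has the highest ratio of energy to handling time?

fledglings

Profitability E/h (kJ/min): mice = 160/2.1 = 76.2, fledglings = 200/1.7 = 118, voles = 77/7.3 = 10.5, shrews = 29/7.9 = 3.67.
Ranked: fledglings > mice > voles > shrews.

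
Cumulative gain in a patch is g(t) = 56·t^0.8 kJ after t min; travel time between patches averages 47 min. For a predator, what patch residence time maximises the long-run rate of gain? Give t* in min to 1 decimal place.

By the marginal value theorem, leave when the instantaneous gain rate g'(t) equals the habitat-wide average g(t)/(T + t).
g'(t) = 0.8·56·t^-0.2. Setting 0.8·56·t^-0.2 = 56·t^0.8/(47+t) gives 0.8(47+t) = t, so 0.20·t = 0.8×47.
t* = 0.8×47/0.20 = 188 min.

188.0 min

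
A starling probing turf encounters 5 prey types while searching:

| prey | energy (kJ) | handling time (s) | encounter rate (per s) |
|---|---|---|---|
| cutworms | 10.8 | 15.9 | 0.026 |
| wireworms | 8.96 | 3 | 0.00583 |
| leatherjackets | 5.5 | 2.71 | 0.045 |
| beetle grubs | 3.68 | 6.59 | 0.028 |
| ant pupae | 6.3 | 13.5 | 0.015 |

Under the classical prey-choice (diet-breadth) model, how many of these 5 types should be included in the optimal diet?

5

Profitabilities (E/h, kJ/s): wireworms 2.99, leatherjackets 2.03, cutworms 0.679, beetle grubs 0.558, ant pupae 0.467. Add prey in this order while the next type's profitability exceeds the intake rate on those already taken.
Rate on top 1: 0.05134. leatherjackets: 2.03 > 0.05134 → include.
Rate on top 2: 0.2631. cutworms: 0.679 > 0.2631 → include.
Rate on top 3: 0.3739. beetle grubs: 0.558 > 0.3739 → include.
Rate on top 4: 0.3935. ant pupae: 0.467 > 0.3935 → include.
Optimal diet: wireworms, leatherjackets, cutworms, beetle grubs, ant pupae — 5 of 5 types.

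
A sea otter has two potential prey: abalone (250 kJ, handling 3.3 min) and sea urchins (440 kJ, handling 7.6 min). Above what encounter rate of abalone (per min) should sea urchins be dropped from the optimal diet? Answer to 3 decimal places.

The zero-one rule: include sea urchins iff E₂/h₂ > λE₁/(1+λh₁). Equality gives the switch point.
λE₁h₂ = E₂ + λE₂h₁ ⇒ λ = E₂/(E₁h₂ − E₂h₁) = 440/(1900 − 1452) = 0.9821 per min.

0.982 per min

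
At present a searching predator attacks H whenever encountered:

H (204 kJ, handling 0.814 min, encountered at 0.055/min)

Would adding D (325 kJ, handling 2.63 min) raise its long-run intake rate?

Yes

Current rate: (0.055×204)/(1 + 0.055×0.814) = 10.74 kJ/min.
Profitability of D: 325/2.63 = 123.6 kJ/min.
123.6 > 10.74, so adding D raises the average — include it.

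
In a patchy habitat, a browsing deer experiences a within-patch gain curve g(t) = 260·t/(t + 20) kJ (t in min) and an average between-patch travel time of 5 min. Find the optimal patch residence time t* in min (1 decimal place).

10.0 min

Maximise g(t)/(T+t): set derivative to zero → g'(t)(T+t) = g(t).
g'(t) = 260·20/(t + 20)². Setting 260·20/(t+20)² = 260t/[(t+20)(5+t)] gives 20(5+t) = t(t+20), so t² = 20×5 = 100.
t* = √100 = 10 min.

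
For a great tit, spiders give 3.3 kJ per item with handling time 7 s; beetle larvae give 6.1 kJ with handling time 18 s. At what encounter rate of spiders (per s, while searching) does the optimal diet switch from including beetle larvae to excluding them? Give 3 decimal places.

The zero-one rule: include beetle larvae iff E₂/h₂ > λE₁/(1+λh₁). Equality gives the switch point.
λE₁h₂ = E₂ + λE₂h₁ ⇒ λ = E₂/(E₁h₂ − E₂h₁) = 6.1/(59.4 − 42.7) = 0.3653 per s.

0.365 per s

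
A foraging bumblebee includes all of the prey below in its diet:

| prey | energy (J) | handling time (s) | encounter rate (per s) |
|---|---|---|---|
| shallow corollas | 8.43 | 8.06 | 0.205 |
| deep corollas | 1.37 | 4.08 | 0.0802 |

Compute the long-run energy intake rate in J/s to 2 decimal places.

R = (0.205×8.43 + 0.0802×1.37) / (1 + 0.205×8.06 + 0.0802×4.08) = 1.838/2.98 = 0.6169 J/s.

0.62 J/s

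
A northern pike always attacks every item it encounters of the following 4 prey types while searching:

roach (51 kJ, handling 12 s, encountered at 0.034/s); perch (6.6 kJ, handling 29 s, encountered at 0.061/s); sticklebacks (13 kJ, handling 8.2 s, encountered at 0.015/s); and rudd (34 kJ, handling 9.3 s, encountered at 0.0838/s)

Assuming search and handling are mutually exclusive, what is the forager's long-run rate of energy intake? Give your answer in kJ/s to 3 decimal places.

Energy encountered per unit search time: 0.034×51 + 0.061×6.6 + 0.015×13 + 0.0838×34 = 5.181 kJ/s.
Handling time per unit search time: 0.034×12 + 0.061×29 + 0.015×8.2 + 0.0838×9.3 = 3.079.
Rate = 5.181/(1 + 3.079) = 1.27 kJ/s.

1.270 kJ/s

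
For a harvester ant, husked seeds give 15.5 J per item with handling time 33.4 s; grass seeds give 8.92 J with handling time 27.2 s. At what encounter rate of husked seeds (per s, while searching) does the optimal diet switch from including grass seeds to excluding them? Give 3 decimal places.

0.072 per s

At the threshold, the rate on husked seeds alone equals the profitability of grass seeds: λ·15.5/(1 + λ·33.4) = 8.92/27.2 = 0.3279.
Rearranging, λ(15.5 − 0.3279×33.4) = 0.3279, so λ = 0.3279/4.547 = 0.07213 per s.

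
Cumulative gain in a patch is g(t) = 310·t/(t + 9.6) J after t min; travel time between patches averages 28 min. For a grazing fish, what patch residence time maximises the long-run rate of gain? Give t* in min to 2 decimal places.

16.40 min

By the marginal value theorem, leave when the instantaneous gain rate g'(t) equals the habitat-wide average g(t)/(T + t).
g'(t) = 310·9.6/(t + 9.6)². Setting 310·9.6/(t+9.6)² = 310t/[(t+9.6)(28+t)] gives 9.6(28+t) = t(t+9.6), so t² = 9.6×28 = 268.8.
t* = √268.8 = 16.4 min.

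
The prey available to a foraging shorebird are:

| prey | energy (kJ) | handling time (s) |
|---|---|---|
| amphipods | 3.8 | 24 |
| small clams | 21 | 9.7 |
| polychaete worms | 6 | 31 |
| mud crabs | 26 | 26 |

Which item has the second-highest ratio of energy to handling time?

Profitability E/h (kJ/s): amphipods = 3.8/24 = 0.158, small clams = 21/9.7 = 2.16, polychaete worms = 6/31 = 0.194, mud crabs = 26/26 = 1.
Ranked: small clams > mud crabs > polychaete worms > amphipods.

mud crabs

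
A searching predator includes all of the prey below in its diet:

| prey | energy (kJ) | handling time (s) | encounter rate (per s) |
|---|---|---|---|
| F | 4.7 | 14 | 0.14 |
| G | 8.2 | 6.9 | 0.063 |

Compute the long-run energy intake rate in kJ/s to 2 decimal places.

0.35 kJ/s

Energy encountered per unit search time: 0.14×4.7 + 0.063×8.2 = 1.175 kJ/s.
Handling time per unit search time: 0.14×14 + 0.063×6.9 = 2.395.
Rate = 1.175/(1 + 2.395) = 0.346 kJ/s.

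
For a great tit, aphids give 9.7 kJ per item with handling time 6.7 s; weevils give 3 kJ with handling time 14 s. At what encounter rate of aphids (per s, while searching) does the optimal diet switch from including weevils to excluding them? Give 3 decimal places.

0.026 per s

The zero-one rule: include weevils iff E₂/h₂ > λE₁/(1+λh₁). Equality gives the switch point.
λE₁h₂ = E₂ + λE₂h₁ ⇒ λ = E₂/(E₁h₂ − E₂h₁) = 3/(135.8 − 20.1) = 0.02593 per s.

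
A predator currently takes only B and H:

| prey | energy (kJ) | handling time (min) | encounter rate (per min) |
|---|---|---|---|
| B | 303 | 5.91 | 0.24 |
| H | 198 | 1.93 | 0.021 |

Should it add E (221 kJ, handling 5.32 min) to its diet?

Current rate: (0.24×303 + 0.021×198)/(1 + 0.24×5.91 + 0.021×1.93) = 31.26 kJ/min.
Profitability of E: 221/5.32 = 41.54 kJ/min.
41.54 > 31.26, so adding E raises the average — include it.

Yes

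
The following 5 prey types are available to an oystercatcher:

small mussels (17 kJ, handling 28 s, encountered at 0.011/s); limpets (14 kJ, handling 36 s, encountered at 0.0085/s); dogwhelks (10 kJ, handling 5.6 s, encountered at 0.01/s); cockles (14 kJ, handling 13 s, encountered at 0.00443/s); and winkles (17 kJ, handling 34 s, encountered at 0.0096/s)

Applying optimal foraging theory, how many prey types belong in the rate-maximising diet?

Profitabilities (E/h, kJ/s): dogwhelks 1.79, cockles 1.08, small mussels 0.607, winkles 0.5, limpets 0.389. Add prey in this order while the next type's profitability exceeds the intake rate on those already taken.
Rate on top 1: 0.0947. cockles: 1.08 > 0.0947 → include.
Rate on top 2: 0.1455. small mussels: 0.607 > 0.1455 → include.
Rate on top 3: 0.2455. winkles: 0.5 > 0.2455 → include.
Rate on top 4: 0.293. limpets: 0.389 > 0.293 → include.
Optimal diet: dogwhelks, cockles, small mussels, winkles, limpets — 5 of 5 types.

5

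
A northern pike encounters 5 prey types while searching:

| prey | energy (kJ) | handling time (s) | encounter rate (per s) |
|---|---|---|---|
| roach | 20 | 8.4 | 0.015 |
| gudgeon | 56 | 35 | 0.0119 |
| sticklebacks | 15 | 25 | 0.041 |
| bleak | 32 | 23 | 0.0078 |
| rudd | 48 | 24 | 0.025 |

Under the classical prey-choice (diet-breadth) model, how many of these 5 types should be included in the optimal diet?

4

Profitabilities (E/h, kJ/s): roach 2.38, rudd 2, gudgeon 1.6, bleak 1.39, sticklebacks 0.6. Add prey in this order while the next type's profitability exceeds the intake rate on those already taken.
Rate on top 1: 0.2664. rudd: 2 > 0.2664 → include.
Rate on top 2: 0.8691. gudgeon: 1.6 > 0.8691 → include.
Rate on top 3: 1.011. bleak: 1.39 > 1.011 → include.
Rate on top 4: 1.041. sticklebacks: 0.6 < 1.041 → exclude; stop.
Optimal diet: roach, rudd, gudgeon, bleak — 4 of 5 types.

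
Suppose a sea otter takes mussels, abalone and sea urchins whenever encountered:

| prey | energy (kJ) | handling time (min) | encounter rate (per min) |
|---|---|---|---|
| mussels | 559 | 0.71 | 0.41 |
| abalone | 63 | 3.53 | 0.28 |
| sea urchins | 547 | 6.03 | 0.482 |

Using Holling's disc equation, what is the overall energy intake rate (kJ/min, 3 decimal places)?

98.436 kJ/min

R = (0.41×559 + 0.28×63 + 0.482×547) / (1 + 0.41×0.71 + 0.28×3.53 + 0.482×6.03) = 510.5/5.186 = 98.44 kJ/min.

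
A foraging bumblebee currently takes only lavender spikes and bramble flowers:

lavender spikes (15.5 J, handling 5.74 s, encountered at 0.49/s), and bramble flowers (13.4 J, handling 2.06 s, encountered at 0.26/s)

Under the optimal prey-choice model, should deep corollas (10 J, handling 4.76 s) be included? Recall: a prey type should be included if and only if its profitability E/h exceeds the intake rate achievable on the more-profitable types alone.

No

On lavender spikes and bramble flowers alone, R = ΣλE/(1+Σλh) = 11.08/4.348 = 2.548 J/s.
deep corollas: E/h = 10/4.76 = 2.101 J/s.
Since 2.101 < R, time spent handling deep corollas is better spent searching.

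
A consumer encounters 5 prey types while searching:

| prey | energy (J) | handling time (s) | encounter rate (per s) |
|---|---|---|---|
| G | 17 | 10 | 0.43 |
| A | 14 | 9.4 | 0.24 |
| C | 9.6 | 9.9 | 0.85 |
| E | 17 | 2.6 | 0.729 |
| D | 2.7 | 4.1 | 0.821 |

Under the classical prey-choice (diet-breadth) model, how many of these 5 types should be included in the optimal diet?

Rank by E/h (J/s): E 6.54, G 1.7, A 1.49, C 0.97, D 0.659. Include each in turn until the next type's E/h falls below the running intake rate.
Rate on top 1: 4.28. G: 1.7 < 4.28 → exclude; stop.
Optimal diet: E — 1 of 5 types.

1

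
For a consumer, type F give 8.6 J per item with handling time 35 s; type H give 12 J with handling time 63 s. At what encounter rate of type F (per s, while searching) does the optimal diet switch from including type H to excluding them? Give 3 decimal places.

0.099 per s

At the threshold, the rate on type F alone equals the profitability of type H: λ·8.6/(1 + λ·35) = 12/63 = 0.1905.
Rearranging, λ(8.6 − 0.1905×35) = 0.1905, so λ = 0.1905/1.933 = 0.09852 per s.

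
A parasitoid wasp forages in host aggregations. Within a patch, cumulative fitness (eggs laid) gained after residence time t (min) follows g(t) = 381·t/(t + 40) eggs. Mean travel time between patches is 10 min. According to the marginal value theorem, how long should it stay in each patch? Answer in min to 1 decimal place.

Maximise g(t)/(T+t): set derivative to zero → g'(t)(T+t) = g(t).
g'(t) = 381·40/(t + 40)². Setting 381·40/(t+40)² = 381t/[(t+40)(10+t)] gives 40(10+t) = t(t+40), so t² = 40×10 = 400.
t* = √400 = 20 min.

20.0 min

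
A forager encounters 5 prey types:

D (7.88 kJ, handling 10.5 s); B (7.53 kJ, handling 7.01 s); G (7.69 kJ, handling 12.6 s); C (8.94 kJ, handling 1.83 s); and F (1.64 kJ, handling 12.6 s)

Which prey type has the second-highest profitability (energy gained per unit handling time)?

B

In descending order of E/h:
C: 8.94/1.83 = 4.89 kJ/s
B: 7.53/7.01 = 1.07 kJ/s
D: 7.88/10.5 = 0.75 kJ/s
G: 7.69/12.6 = 0.61 kJ/s
F: 1.64/12.6 = 0.13 kJ/s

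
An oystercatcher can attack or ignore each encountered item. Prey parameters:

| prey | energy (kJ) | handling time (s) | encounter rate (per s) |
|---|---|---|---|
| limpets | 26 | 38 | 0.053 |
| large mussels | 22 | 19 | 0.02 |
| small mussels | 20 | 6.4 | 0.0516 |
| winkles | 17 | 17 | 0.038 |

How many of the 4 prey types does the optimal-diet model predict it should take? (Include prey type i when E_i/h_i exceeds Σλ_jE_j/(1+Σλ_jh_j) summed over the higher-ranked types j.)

3

E/h in descending order: small mussels 3.12, large mussels 1.16, winkles 1, limpets 0.684 kJ/s. The optimal diet is the largest prefix of this list for which every included type satisfies E_i/h_i > R on the types above it.
Rate on top 1: 0.7758. large mussels: 1.16 > 0.7758 → include.
Rate on top 2: 0.8607. winkles: 1 > 0.8607 → include.
Rate on top 3: 0.8989. limpets: 0.684 < 0.8989 → exclude; stop.
Optimal diet: small mussels, large mussels, winkles — 3 of 4 types.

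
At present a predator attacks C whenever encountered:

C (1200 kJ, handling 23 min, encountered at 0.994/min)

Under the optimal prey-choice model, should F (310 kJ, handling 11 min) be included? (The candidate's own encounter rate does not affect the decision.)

On C alone, R = ΣλE/(1+Σλh) = 1193/23.86 = 49.99 kJ/min.
Profitability of F: 310/11 = 28.18 kJ/min.
Since 28.18 < R, time spent handling F is better spent searching.

No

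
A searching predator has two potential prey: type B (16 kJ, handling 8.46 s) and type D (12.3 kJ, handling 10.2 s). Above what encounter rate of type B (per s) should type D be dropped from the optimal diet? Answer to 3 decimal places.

The zero-one rule: include type D iff E₂/h₂ > λE₁/(1+λh₁). Equality gives the switch point.
λE₁h₂ = E₂ + λE₂h₁ ⇒ λ = E₂/(E₁h₂ − E₂h₁) = 12.3/(163.2 − 104.1) = 0.208 per s.

0.208 per s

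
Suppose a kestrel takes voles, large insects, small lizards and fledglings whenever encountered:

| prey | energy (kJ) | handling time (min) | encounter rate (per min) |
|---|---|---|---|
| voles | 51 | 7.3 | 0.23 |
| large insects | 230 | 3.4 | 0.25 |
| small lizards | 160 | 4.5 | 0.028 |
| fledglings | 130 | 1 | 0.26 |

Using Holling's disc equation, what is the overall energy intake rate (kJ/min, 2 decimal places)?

Energy encountered per unit search time: 0.23×51 + 0.25×230 + 0.028×160 + 0.26×130 = 107.5 kJ/min.
Handling time per unit search time: 0.23×7.3 + 0.25×3.4 + 0.028×4.5 + 0.26×1 = 2.915.
Rate = 107.5/(1 + 2.915) = 27.46 kJ/min.

27.46 kJ/min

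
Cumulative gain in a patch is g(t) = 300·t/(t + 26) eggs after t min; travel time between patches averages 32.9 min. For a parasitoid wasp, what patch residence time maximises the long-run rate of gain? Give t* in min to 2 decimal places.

29.25 min

Maximise g(t)/(T+t): set derivative to zero → g'(t)(T+t) = g(t).
g'(t) = 300·26/(t + 26)². Setting 300·26/(t+26)² = 300t/[(t+26)(32.9+t)] gives 26(32.9+t) = t(t+26), so t² = 26×32.9 = 855.4.
t* = √855.4 = 29.25 min.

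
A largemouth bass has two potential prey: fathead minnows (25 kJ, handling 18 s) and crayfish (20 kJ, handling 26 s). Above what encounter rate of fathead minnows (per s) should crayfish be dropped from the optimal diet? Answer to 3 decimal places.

0.069 per s

The zero-one rule: include crayfish iff E₂/h₂ > λE₁/(1+λh₁). Equality gives the switch point.
λE₁h₂ = E₂ + λE₂h₁ ⇒ λ = E₂/(E₁h₂ − E₂h₁) = 20/(650 − 360) = 0.06897 per s.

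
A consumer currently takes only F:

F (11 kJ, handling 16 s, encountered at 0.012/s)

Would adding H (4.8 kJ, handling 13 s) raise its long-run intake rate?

Yes

Current rate: (0.012×11)/(1 + 0.012×16) = 0.1107 kJ/s.
Profitability of H: 4.8/13 = 0.3692 kJ/s.
Since 0.3692 > R, including H increases the long-run rate.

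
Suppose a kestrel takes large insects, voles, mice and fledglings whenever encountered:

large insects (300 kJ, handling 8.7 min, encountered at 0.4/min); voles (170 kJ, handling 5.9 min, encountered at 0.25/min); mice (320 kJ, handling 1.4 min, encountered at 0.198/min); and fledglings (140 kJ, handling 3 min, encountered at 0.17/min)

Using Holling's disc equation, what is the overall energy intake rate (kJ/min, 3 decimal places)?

R = (0.4×300 + 0.25×170 + 0.198×320 + 0.17×140) / (1 + 0.4×8.7 + 0.25×5.9 + 0.198×1.4 + 0.17×3) = 249.7/6.742 = 37.03 kJ/min.

37.029 kJ/min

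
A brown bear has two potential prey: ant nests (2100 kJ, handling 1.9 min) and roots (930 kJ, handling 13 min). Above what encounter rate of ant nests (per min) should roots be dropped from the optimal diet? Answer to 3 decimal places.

At the threshold, the rate on ant nests alone equals the profitability of roots: λ·2100/(1 + λ·1.9) = 930/13 = 71.54.
Rearranging, λ(2100 − 71.54×1.9) = 71.54, so λ = 71.54/1964 = 0.03642 per min.

0.036 per min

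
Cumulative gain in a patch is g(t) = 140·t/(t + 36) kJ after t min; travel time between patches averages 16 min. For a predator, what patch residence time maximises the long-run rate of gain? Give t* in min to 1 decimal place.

By the marginal value theorem, leave when the instantaneous gain rate g'(t) equals the habitat-wide average g(t)/(T + t).
g'(t) = 140·36/(t + 36)². Setting 140·36/(t+36)² = 140t/[(t+36)(16+t)] gives 36(16+t) = t(t+36), so t² = 36×16 = 576.
t* = √576 = 24 min.

24.0 min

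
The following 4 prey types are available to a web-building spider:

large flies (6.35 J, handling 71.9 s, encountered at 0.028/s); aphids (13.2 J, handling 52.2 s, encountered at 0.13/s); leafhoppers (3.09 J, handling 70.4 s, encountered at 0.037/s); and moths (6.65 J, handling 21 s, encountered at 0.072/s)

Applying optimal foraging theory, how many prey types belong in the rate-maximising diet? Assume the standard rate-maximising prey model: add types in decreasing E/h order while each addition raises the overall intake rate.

2

Profitabilities (E/h, J/s): moths 0.317, aphids 0.253, large flies 0.0883, leafhoppers 0.0439. Add prey in this order while the next type's profitability exceeds the intake rate on those already taken.
Rate on top 1: 0.1906. aphids: 0.253 > 0.1906 → include.
Rate on top 2: 0.2361. large flies: 0.0883 < 0.2361 → exclude; stop.
Optimal diet: moths, aphids — 2 of 4 types.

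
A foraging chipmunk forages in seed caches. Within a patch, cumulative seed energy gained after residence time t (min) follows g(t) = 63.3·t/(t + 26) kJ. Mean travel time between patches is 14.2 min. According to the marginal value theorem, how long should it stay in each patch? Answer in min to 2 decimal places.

Optimal t* satisfies g'(t*) = g(t*)/(T + t*).
g'(t) = 63.3·26/(t + 26)². Setting 63.3·26/(t+26)² = 63.3t/[(t+26)(14.2+t)] gives 26(14.2+t) = t(t+26), so t² = 26×14.2 = 369.2.
t* = √369.2 = 19.21 min.

19.21 min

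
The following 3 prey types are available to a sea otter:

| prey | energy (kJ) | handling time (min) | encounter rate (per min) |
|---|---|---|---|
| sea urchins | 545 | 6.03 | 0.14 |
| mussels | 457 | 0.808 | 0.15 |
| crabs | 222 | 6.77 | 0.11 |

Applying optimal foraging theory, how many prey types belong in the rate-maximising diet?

Profitabilities (E/h, kJ/min): mussels 566, sea urchins 90.4, crabs 32.8. Add prey in this order while the next type's profitability exceeds the intake rate on those already taken.
Rate on top 1: 61.14. sea urchins: 90.4 > 61.14 → include.
Rate on top 2: 73.7. crabs: 32.8 < 73.7 → exclude; stop.
Optimal diet: mussels, sea urchins — 2 of 3 types.

2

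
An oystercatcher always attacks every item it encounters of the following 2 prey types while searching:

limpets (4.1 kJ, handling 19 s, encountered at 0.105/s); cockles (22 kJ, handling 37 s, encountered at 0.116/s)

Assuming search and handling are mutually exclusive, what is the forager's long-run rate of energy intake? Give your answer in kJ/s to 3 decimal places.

R = Σλ_iE_i / (1 + Σλ_ih_i)
Numerator: 0.105×4.1 + 0.116×22 = 2.982
Denominator: 1 + 0.105×19 + 0.116×37 = 7.287
R = 2.982/7.287 = 0.4093 kJ/s

0.409 kJ/s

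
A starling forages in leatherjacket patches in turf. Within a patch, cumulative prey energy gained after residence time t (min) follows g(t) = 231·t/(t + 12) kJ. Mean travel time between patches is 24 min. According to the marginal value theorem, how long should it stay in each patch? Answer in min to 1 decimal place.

17.0 min

By the marginal value theorem, leave when the instantaneous gain rate g'(t) equals the habitat-wide average g(t)/(T + t).
g'(t) = 231·12/(t + 12)². Setting 231·12/(t+12)² = 231t/[(t+12)(24+t)] gives 12(24+t) = t(t+12), so t² = 12×24 = 288.
t* = √288 = 16.97 min.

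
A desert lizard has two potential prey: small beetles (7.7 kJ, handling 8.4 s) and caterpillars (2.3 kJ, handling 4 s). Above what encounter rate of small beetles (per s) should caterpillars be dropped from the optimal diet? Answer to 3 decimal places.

0.200 per s

The zero-one rule: include caterpillars iff E₂/h₂ > λE₁/(1+λh₁). Equality gives the switch point.
λE₁h₂ = E₂ + λE₂h₁ ⇒ λ = E₂/(E₁h₂ − E₂h₁) = 2.3/(30.8 − 19.32) = 0.2003 per s.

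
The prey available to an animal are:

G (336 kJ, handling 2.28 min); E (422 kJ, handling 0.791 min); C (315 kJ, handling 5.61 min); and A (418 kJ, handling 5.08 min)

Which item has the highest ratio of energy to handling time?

Profitability E/h (kJ/min): G = 336/2.28 = 147, E = 422/0.791 = 534, C = 315/5.61 = 56.1, A = 418/5.08 = 82.3.
Ranked: E > G > A > C.

E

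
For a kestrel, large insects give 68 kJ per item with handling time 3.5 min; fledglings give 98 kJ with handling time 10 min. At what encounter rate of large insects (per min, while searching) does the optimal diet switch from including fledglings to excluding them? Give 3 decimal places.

0.291 per min

The zero-one rule: include fledglings iff E₂/h₂ > λE₁/(1+λh₁). Equality gives the switch point.
λE₁h₂ = E₂ + λE₂h₁ ⇒ λ = E₂/(E₁h₂ − E₂h₁) = 98/(680 − 343) = 0.2908 per min.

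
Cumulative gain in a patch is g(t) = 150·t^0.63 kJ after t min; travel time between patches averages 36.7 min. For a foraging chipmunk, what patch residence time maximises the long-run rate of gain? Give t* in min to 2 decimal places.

By the marginal value theorem, leave when the instantaneous gain rate g'(t) equals the habitat-wide average g(t)/(T + t).
g'(t) = 0.63·150·t^-0.37. Setting 0.63·150·t^-0.37 = 150·t^0.63/(36.7+t) gives 0.63(36.7+t) = t, so 0.37·t = 0.63×36.7.
t* = 0.63×36.7/0.37 = 62.49 min.

62.49 min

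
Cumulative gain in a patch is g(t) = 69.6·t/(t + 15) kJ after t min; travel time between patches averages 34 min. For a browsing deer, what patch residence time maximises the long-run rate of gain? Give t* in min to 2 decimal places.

22.58 min

Maximise g(t)/(T+t): set derivative to zero → g'(t)(T+t) = g(t).
g'(t) = 69.6·15/(t + 15)². Setting 69.6·15/(t+15)² = 69.6t/[(t+15)(34+t)] gives 15(34+t) = t(t+15), so t² = 15×34 = 510.
t* = √510 = 22.58 min.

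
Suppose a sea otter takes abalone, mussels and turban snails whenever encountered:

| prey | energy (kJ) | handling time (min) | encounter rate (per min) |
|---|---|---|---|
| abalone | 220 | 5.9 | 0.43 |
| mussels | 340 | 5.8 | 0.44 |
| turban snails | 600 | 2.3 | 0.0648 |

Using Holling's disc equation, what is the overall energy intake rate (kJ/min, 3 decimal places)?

R = Σλ_iE_i / (1 + Σλ_ih_i)
Numerator: 0.43×220 + 0.44×340 + 0.0648×600 = 283.1
Denominator: 1 + 0.43×5.9 + 0.44×5.8 + 0.0648×2.3 = 6.238
R = 283.1/6.238 = 45.38 kJ/min

45.380 kJ/min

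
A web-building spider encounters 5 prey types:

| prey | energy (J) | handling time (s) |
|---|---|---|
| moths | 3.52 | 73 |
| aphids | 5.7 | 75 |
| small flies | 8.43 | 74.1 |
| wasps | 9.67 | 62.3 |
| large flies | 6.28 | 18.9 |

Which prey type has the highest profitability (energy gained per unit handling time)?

large flies

In descending order of E/h:
large flies: 6.28/18.9 = 0.332 J/s
wasps: 9.67/62.3 = 0.155 J/s
small flies: 8.43/74.1 = 0.114 J/s
aphids: 5.7/75 = 0.076 J/s
moths: 3.52/73 = 0.0482 J/s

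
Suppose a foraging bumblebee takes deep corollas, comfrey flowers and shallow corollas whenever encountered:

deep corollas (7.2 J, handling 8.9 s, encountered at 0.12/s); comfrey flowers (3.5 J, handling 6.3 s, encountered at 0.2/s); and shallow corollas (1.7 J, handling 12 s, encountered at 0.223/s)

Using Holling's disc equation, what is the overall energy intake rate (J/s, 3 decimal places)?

R = Σλ_iE_i / (1 + Σλ_ih_i)
Numerator: 0.12×7.2 + 0.2×3.5 + 0.223×1.7 = 1.943
Denominator: 1 + 0.12×8.9 + 0.2×6.3 + 0.223×12 = 6.004
R = 1.943/6.004 = 0.3236 J/s

0.324 J/s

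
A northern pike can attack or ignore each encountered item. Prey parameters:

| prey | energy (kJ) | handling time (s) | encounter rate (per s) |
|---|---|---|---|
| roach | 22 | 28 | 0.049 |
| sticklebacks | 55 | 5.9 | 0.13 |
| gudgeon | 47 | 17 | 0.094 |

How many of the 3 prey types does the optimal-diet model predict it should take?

Profitabilities (E/h, kJ/s): sticklebacks 9.32, gudgeon 2.76, roach 0.786. Add prey in this order while the next type's profitability exceeds the intake rate on those already taken.
Rate on top 1: 4.046. gudgeon: 2.76 < 4.046 → exclude; stop.
Optimal diet: sticklebacks — 1 of 3 types.

1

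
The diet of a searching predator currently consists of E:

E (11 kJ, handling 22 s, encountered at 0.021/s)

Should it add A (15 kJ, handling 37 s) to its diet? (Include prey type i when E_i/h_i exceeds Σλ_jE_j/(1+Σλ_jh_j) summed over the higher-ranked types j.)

Yes

Current rate: (0.021×11)/(1 + 0.021×22) = 0.158 kJ/s.
Profitability of A: 15/37 = 0.4054 kJ/s.
0.4054 > 0.158, so adding A raises the average — include it.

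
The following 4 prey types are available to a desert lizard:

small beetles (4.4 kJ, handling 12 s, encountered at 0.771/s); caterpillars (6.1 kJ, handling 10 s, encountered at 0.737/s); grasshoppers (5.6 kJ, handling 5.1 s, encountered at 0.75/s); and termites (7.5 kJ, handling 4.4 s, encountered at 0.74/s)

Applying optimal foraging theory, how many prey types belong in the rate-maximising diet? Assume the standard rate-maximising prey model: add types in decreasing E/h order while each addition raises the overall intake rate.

1

Profitabilities (E/h, kJ/s): termites 1.7, grasshoppers 1.1, caterpillars 0.61, small beetles 0.367. Add prey in this order while the next type's profitability exceeds the intake rate on those already taken.
Rate on top 1: 1.304. grasshoppers: 1.1 < 1.304 → exclude; stop.
Optimal diet: termites — 1 of 4 types.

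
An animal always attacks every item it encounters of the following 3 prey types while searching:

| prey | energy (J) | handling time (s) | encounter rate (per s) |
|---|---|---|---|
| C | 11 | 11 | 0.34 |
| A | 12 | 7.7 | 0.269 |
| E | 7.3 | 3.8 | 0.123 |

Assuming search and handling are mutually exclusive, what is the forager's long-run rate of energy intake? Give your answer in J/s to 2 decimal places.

1.08 J/s

R = (0.34×11 + 0.269×12 + 0.123×7.3) / (1 + 0.34×11 + 0.269×7.7 + 0.123×3.8) = 7.866/7.279 = 1.081 J/s.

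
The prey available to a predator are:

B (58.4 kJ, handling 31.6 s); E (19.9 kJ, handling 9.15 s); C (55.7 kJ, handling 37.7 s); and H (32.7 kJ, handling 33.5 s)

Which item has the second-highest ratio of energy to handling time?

Profitability E/h (kJ/s): B = 58.4/31.6 = 1.85, E = 19.9/9.15 = 2.17, C = 55.7/37.7 = 1.48, H = 32.7/33.5 = 0.976.
Ranked: E > B > C > H.

B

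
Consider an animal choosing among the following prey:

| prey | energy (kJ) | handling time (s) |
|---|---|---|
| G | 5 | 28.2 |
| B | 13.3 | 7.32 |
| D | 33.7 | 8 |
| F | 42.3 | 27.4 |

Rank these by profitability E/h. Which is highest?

D

In descending order of E/h:
D: 33.7/8 = 4.21 kJ/s
B: 13.3/7.32 = 1.82 kJ/s
F: 42.3/27.4 = 1.54 kJ/s
G: 5/28.2 = 0.177 kJ/s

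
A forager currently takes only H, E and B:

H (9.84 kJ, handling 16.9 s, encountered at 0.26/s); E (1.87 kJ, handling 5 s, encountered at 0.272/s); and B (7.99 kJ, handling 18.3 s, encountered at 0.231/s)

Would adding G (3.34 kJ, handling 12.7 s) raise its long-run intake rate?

Current rate: (0.26×9.84 + 0.272×1.87 + 0.231×7.99)/(1 + 0.26×16.9 + 0.272×5 + 0.231×18.3) = 0.4474 kJ/s.
G: E/h = 3.34/12.7 = 0.263 kJ/s.
0.263 < 0.4474, so adding G would lower the average — exclude it.

No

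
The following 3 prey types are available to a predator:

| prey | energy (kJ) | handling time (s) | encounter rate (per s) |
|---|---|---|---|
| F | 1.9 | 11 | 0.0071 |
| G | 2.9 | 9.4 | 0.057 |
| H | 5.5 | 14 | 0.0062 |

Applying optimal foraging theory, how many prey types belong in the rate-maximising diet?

Rank by E/h (kJ/s): H 0.393, G 0.309, F 0.173. Include each in turn until the next type's E/h falls below the running intake rate.
Rate on top 1: 0.03138. G: 0.309 > 0.03138 → include.
Rate on top 2: 0.1229. F: 0.173 > 0.1229 → include.
Optimal diet: H, G, F — 3 of 3 types.

3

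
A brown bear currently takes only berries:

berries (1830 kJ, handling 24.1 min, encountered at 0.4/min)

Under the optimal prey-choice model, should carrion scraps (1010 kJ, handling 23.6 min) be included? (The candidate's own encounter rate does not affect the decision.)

Intake rate on the current diet: R = (0.4×1830) / (1 + 0.4×24.1) = 732/10.64 = 68.8 kJ/min.
Profitability of carrion scraps: 1010/23.6 = 42.8 kJ/min.
42.8 < 68.8, so adding carrion scraps would lower the average — exclude it.

No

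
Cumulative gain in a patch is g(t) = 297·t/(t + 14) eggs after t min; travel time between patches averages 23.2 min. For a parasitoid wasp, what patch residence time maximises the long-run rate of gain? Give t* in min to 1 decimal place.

Optimal t* satisfies g'(t*) = g(t*)/(T + t*).
g'(t) = 297·14/(t + 14)². Setting 297·14/(t+14)² = 297t/[(t+14)(23.2+t)] gives 14(23.2+t) = t(t+14), so t² = 14×23.2 = 324.8.
t* = √324.8 = 18.02 min.

18.0 min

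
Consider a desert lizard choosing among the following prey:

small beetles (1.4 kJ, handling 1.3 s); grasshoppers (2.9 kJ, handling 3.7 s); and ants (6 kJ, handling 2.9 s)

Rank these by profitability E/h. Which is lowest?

In descending order of E/h:
ants: 6/2.9 = 2.07 kJ/s
small beetles: 1.4/1.3 = 1.08 kJ/s
grasshoppers: 2.9/3.7 = 0.784 kJ/s

grasshoppers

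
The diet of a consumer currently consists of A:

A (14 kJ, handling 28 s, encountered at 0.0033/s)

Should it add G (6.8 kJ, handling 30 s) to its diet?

Current rate: (0.0033×14)/(1 + 0.0033×28) = 0.04229 kJ/s.
Profitability of G: 6.8/30 = 0.2267 kJ/s.
0.2267 > 0.04229, so adding G raises the average — include it.

Yes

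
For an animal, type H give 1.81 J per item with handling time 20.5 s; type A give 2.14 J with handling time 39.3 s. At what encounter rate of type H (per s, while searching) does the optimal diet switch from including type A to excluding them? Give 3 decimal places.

Drop type A once their profitability E₂/h₂ falls below the rate achievable on type H alone: E₂/h₂ = λE₁/(1 + λh₁).
Solve for λ: λE₁h₂ = E₂(1 + λh₁) → λ(E₁h₂ − E₂h₁) = E₂ → λ = E₂/(E₁h₂ − E₂h₁).
λ = 2.14/(1.81×39.3 − 2.14×20.5) = 2.14/27.26 = 0.07849 per s.

0.078 per s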